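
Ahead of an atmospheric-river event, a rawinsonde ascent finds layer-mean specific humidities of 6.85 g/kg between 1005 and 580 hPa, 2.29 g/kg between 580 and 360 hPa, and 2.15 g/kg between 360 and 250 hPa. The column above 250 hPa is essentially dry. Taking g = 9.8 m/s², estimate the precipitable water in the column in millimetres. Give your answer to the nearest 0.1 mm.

Precipitable water is the column-integrated vapour mass per unit area: PW = (1/g) Σ q̄ Δp, with q in kg/kg and Δp in Pa (1 kg/m² of water = 1 mm).
Layer 1005–580 hPa: Δp = 425 hPa = 42500 Pa, q̄ = 0.00685 kg/kg → 0.00685 × 42500 / 9.8 = 29.71 mm
Layer 580–360 hPa: Δp = 220 hPa = 22000 Pa, q̄ = 0.00229 kg/kg → 0.00229 × 22000 / 9.8 = 5.14 mm
Layer 360–250 hPa: Δp = 110 hPa = 11000 Pa, q̄ = 0.00215 kg/kg → 0.00215 × 11000 / 9.8 = 2.41 mm
PW = 29.71 + 5.14 + 2.41 = 37.26 ≈ 37.3 mm.

PW ≈ 37.3 mm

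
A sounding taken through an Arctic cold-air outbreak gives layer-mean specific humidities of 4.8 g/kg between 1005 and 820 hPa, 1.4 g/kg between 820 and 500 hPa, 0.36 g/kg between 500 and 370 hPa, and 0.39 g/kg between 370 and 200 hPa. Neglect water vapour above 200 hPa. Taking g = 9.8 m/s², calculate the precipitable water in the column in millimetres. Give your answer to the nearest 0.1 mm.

PW ≈ 14.8 mm

Precipitable water is the column-integrated vapour mass per unit area: PW = (1/g) Σ q̄ Δp, with q in kg/kg and Δp in Pa (1 kg/m² of water = 1 mm).
Layer 1005–820 hPa: Δp = 185 hPa = 18500 Pa, q̄ = 0.0048 kg/kg → 0.0048 × 18500 / 9.8 = 9.06 mm
Layer 820–500 hPa: Δp = 320 hPa = 32000 Pa, q̄ = 0.0014 kg/kg → 0.0014 × 32000 / 9.8 = 4.57 mm
Layer 500–370 hPa: Δp = 130 hPa = 13000 Pa, q̄ = 0.00036 kg/kg → 0.00036 × 13000 / 9.8 = 0.48 mm
Layer 370–200 hPa: Δp = 170 hPa = 17000 Pa, q̄ = 0.00039 kg/kg → 0.00039 × 17000 / 9.8 = 0.68 mm
PW = 9.06 + 4.57 + 0.48 + 0.68 = 14.79 ≈ 14.8 mm.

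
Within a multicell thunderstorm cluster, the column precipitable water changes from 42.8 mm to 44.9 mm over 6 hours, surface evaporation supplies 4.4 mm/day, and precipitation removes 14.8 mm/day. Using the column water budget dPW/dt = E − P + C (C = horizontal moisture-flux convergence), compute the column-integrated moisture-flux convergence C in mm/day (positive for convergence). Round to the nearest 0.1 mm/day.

C ≈ 18.8 mm/day

dPW/dt = (44.9 − 42.8) mm / (6/24 day) = +8.400 mm/day.
C = dPW/dt − E + P = (+8.400) − 4.4 + 14.8 = 18.8 mm/day.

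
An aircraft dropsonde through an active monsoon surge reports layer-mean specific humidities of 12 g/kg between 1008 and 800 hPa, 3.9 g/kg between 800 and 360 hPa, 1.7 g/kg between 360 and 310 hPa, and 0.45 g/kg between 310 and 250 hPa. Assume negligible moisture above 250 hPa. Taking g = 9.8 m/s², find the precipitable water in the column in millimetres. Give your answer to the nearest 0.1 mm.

Precipitable water is the column-integrated vapour mass per unit area: PW = (1/g) Σ q̄ Δp, with q in kg/kg and Δp in Pa (1 kg/m² of water = 1 mm).
Layer 1008–800 hPa: Δp = 208 hPa = 20800 Pa, q̄ = 0.012 kg/kg → 0.012 × 20800 / 9.8 = 25.47 mm
Layer 800–360 hPa: Δp = 440 hPa = 44000 Pa, q̄ = 0.0039 kg/kg → 0.0039 × 44000 / 9.8 = 17.51 mm
Layer 360–310 hPa: Δp = 50 hPa = 5000 Pa, q̄ = 0.0017 kg/kg → 0.0017 × 5000 / 9.8 = 0.87 mm
Layer 310–250 hPa: Δp = 60 hPa = 6000 Pa, q̄ = 0.00045 kg/kg → 0.00045 × 6000 / 9.8 = 0.28 mm
PW = 25.47 + 17.51 + 0.87 + 0.28 = 44.13 ≈ 44.1 mm.

PW ≈ 44.1 mm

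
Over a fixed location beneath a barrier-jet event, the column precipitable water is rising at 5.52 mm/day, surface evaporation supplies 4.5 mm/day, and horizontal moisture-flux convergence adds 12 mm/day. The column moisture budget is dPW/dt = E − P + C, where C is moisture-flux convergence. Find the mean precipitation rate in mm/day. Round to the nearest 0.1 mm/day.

P ≈ 11.0 mm/day

dPW/dt = +5.52 mm/day.
P = E + C − dPW/dt = 4.5 + (12) − (+5.52) = 11.0 mm/day.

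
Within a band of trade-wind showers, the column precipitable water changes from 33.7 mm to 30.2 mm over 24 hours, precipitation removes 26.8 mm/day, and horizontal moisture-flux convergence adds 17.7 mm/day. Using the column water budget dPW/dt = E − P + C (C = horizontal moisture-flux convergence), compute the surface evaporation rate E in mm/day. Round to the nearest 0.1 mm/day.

E ≈ 5.6 mm/day

dPW/dt = (30.2 − 33.7) mm / (24/24 day) = -3.500 mm/day.
E = dPW/dt + P − C = (-3.500) + 26.8 − (17.7) = 5.6 mm/day.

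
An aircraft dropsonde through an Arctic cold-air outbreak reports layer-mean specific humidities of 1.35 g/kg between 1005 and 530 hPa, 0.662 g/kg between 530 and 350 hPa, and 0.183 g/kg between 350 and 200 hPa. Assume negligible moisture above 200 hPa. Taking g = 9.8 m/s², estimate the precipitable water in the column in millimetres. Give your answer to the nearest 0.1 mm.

Precipitable water is the column-integrated vapour mass per unit area: PW = (1/g) Σ q̄ Δp, with q in kg/kg and Δp in Pa (1 kg/m² of water = 1 mm).
Layer 1005–530 hPa: Δp = 475 hPa = 47500 Pa, q̄ = 0.00135 kg/kg → 0.00135 × 47500 / 9.8 = 6.54 mm
Layer 530–350 hPa: Δp = 180 hPa = 18000 Pa, q̄ = 0.000662 kg/kg → 0.000662 × 18000 / 9.8 = 1.22 mm
Layer 350–200 hPa: Δp = 150 hPa = 15000 Pa, q̄ = 0.000183 kg/kg → 0.000183 × 15000 / 9.8 = 0.28 mm
PW = 6.54 + 1.22 + 0.28 = 8.04 ≈ 8.0 mm.

PW ≈ 8.0 mm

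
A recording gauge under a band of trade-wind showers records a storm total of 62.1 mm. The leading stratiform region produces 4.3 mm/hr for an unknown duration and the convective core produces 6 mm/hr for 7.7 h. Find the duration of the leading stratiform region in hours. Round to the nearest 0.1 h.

duration ≈ 3.7 h

Known phases: 6 × 7.7 = 46.2 mm.
Remaining depth = 62.1 − 46.2 = 15.9 mm.
Duration = 15.9 / 4.3 = 3.7 h.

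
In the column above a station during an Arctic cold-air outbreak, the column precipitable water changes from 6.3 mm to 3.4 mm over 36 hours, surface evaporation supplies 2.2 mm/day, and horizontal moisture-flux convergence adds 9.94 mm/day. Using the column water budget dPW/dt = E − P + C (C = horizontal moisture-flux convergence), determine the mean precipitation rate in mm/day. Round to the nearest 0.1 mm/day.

dPW/dt = (3.4 − 6.3) mm / (36/24 day) = -1.933 mm/day.
P = E + C − dPW/dt = 2.2 + (9.94) − (-1.933) = 14.1 mm/day.

P ≈ 14.1 mm/day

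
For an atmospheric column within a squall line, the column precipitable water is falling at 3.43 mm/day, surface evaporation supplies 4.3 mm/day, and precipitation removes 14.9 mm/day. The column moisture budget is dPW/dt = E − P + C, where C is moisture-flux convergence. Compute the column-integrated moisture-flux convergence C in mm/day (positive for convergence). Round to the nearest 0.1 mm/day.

dPW/dt = -3.43 mm/day.
C = dPW/dt − E + P = (-3.43) − 4.3 + 14.9 = 7.2 mm/day.

C ≈ 7.2 mm/day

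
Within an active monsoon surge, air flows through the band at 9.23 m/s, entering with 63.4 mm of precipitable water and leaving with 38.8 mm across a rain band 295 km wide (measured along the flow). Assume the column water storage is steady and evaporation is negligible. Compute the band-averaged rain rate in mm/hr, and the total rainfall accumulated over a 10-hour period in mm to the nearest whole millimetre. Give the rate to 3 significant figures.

R ≈ 2.77 mm/hr; total ≈ 28 mm

Column moisture flux per unit crosswind length is F = V × PW.
Inflow: F_in = 9.23 × 63.4 = 585.182 mm·m/s
Outflow: F_out = 9.23 × 38.8 = 358.124 mm·m/s
Steady-state rate R = (F_in − F_out)/L = (585.182 − 358.124) / 295000 m = 7.697e-04 mm/s.
R = 7.697e-04 × 3600 = 2.77 mm/hr.
Over 10 h: total = 2.77 × 10 = 27.7 ≈ 28 mm.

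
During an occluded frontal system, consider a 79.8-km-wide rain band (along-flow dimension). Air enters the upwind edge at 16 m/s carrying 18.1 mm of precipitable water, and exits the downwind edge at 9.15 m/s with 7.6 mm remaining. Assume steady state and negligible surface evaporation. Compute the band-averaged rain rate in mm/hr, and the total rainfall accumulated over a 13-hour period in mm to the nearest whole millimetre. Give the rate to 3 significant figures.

Column moisture flux per unit crosswind length is F = V × PW.
Inflow: F_in = 16 × 18.1 = 289.6 mm·m/s
Outflow: F_out = 9.15 × 7.6 = 69.54 mm·m/s
Steady-state rate R = (F_in − F_out)/L = (289.6 − 69.54) / 79800 m = 2.758e-03 mm/s.
R = 2.758e-03 × 3600 = 9.93 mm/hr.
Over 13 h: total = 9.93 × 13 = 129.09 ≈ 129 mm.

R ≈ 9.93 mm/hr; total ≈ 129 mm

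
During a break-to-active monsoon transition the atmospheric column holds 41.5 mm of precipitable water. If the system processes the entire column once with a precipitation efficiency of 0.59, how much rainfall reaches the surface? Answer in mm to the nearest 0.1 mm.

rainfall ≈ 24.5 mm

Rainfall = ε × PW = 0.59 × 41.5 = 24.5 mm.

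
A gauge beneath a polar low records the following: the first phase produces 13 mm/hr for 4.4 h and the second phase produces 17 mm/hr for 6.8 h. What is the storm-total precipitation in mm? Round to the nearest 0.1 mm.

total ≈ 172.8 mm

Total = Σ Rᵢ Δtᵢ = 13 × 4.4 + 17 × 6.8
      = 57.2 + 115.6 = 172.8 mm.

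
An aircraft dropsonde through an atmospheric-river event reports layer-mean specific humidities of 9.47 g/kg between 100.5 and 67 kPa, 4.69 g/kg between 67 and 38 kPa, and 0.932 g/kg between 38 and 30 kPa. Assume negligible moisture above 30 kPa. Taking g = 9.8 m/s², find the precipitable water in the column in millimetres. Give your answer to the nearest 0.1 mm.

Precipitable water is the column-integrated vapour mass per unit area: PW = (1/g) Σ q̄ Δp, with q in kg/kg and Δp in Pa (1 kg/m² of water = 1 mm).
Layer 100.5–67 kPa: Δp = 335 hPa = 33500 Pa, q̄ = 0.00947 kg/kg → 0.00947 × 33500 / 9.8 = 32.37 mm
Layer 67–38 kPa: Δp = 290 hPa = 29000 Pa, q̄ = 0.00469 kg/kg → 0.00469 × 29000 / 9.8 = 13.88 mm
Layer 38–30 kPa: Δp = 80 hPa = 8000 Pa, q̄ = 0.000932 kg/kg → 0.000932 × 8000 / 9.8 = 0.76 mm
PW = 32.37 + 13.88 + 0.76 = 47.01 ≈ 47.0 mm.

PW ≈ 47.0 mm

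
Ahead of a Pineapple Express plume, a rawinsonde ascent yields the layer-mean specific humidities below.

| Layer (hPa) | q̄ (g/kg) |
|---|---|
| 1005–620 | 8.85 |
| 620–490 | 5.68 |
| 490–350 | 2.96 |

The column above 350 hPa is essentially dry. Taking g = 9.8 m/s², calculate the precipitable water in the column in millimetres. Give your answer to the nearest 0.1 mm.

Precipitable water is the column-integrated vapour mass per unit area: PW = (1/g) Σ q̄ Δp, with q in kg/kg and Δp in Pa (1 kg/m² of water = 1 mm).
Layer 1005–620 hPa: Δp = 385 hPa = 38500 Pa, q̄ = 0.00885 kg/kg → 0.00885 × 38500 / 9.8 = 34.77 mm
Layer 620–490 hPa: Δp = 130 hPa = 13000 Pa, q̄ = 0.00568 kg/kg → 0.00568 × 13000 / 9.8 = 7.53 mm
Layer 490–350 hPa: Δp = 140 hPa = 14000 Pa, q̄ = 0.00296 kg/kg → 0.00296 × 14000 / 9.8 = 4.23 mm
PW = 34.77 + 7.53 + 4.23 = 46.53 ≈ 46.5 mm.

PW ≈ 46.5 mm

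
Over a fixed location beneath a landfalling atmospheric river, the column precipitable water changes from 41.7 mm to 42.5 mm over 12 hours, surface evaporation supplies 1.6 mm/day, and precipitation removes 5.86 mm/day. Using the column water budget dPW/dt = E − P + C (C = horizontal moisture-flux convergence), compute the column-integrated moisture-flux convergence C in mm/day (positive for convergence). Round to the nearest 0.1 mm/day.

C ≈ 5.9 mm/day

dPW/dt = (42.5 − 41.7) mm / (12/24 day) = +1.600 mm/day.
C = dPW/dt − E + P = (+1.600) − 1.6 + 5.86 = 5.9 mm/day.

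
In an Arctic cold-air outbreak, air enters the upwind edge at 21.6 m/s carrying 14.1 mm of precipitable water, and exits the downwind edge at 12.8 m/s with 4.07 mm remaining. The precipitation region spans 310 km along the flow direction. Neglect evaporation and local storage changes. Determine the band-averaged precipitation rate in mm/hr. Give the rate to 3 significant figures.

Column moisture flux per unit crosswind length is F = V × PW.
Inflow: F_in = 21.6 × 14.1 = 304.56 mm·m/s
Outflow: F_out = 12.8 × 4.07 = 52.096 mm·m/s
Steady-state rate R = (F_in − F_out)/L = (304.56 − 52.096) / 310000 m = 8.144e-04 mm/s.
R = 8.144e-04 × 3600 = 2.93 mm/hr.

R ≈ 2.93 mm/hr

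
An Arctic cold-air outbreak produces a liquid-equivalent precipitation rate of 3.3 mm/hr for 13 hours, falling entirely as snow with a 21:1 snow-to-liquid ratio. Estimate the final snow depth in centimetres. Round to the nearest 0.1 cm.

snow depth ≈ 90.1 cm

Liquid-equivalent depth = 3.3 × 13 = 42.9 mm.
Snow depth = 42.9 mm × 21 = 900.9 mm = 90.1 cm.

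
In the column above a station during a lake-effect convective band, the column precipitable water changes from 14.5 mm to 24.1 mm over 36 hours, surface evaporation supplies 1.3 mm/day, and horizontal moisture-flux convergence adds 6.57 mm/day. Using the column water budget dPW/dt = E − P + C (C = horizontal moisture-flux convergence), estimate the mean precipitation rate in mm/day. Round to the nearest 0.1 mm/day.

P ≈ 1.5 mm/day

dPW/dt = (24.1 − 14.5) mm / (36/24 day) = +6.400 mm/day.
P = E + C − dPW/dt = 1.3 + (6.57) − (+6.400) = 1.5 mm/day.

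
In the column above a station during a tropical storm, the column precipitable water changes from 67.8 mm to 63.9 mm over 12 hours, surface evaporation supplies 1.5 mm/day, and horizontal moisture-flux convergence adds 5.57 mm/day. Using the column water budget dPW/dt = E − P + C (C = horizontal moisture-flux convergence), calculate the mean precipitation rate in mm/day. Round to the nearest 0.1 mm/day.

P ≈ 14.9 mm/day

dPW/dt = (63.9 − 67.8) mm / (12/24 day) = -7.800 mm/day.
P = E + C − dPW/dt = 1.5 + (5.57) − (-7.800) = 14.9 mm/day.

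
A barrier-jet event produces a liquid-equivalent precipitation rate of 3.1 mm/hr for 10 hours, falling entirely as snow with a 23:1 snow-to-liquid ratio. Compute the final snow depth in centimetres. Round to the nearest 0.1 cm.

snow depth ≈ 71.3 cm

Liquid-equivalent depth = 3.1 × 10 = 31 mm.
Snow depth = 31 mm × 23 = 713 mm = 71.3 cm.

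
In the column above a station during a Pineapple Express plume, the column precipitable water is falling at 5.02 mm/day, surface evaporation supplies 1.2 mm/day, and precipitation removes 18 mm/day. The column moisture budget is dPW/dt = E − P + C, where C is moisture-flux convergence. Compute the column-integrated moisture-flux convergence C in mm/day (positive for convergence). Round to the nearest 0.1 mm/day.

dPW/dt = -5.02 mm/day.
C = dPW/dt − E + P = (-5.02) − 1.2 + 18 = 11.8 mm/day.

C ≈ 11.8 mm/day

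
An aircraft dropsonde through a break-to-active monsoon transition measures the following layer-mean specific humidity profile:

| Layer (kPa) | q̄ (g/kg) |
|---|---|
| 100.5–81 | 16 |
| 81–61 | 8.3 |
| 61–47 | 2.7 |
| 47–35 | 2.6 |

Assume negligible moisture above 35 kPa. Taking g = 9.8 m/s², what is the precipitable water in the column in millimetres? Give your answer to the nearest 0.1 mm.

PW ≈ 55.8 mm

Precipitable water is the column-integrated vapour mass per unit area: PW = (1/g) Σ q̄ Δp, with q in kg/kg and Δp in Pa (1 kg/m² of water = 1 mm).
Layer 100.5–81 kPa: Δp = 195 hPa = 19500 Pa, q̄ = 0.016 kg/kg → 0.016 × 19500 / 9.8 = 31.84 mm
Layer 81–61 kPa: Δp = 200 hPa = 20000 Pa, q̄ = 0.0083 kg/kg → 0.0083 × 20000 / 9.8 = 16.94 mm
Layer 61–47 kPa: Δp = 140 hPa = 14000 Pa, q̄ = 0.0027 kg/kg → 0.0027 × 14000 / 9.8 = 3.86 mm
Layer 47–35 kPa: Δp = 120 hPa = 12000 Pa, q̄ = 0.0026 kg/kg → 0.0026 × 12000 / 9.8 = 3.18 mm
PW = 31.84 + 16.94 + 3.86 + 3.18 = 55.82 ≈ 55.8 mm.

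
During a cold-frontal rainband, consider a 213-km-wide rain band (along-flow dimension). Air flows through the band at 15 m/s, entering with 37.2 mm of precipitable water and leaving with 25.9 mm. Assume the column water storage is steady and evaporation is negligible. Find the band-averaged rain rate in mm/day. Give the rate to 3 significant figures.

Column moisture flux per unit crosswind length is F = V × PW.
Inflow: F_in = 15 × 37.2 = 558 mm·m/s
Outflow: F_out = 15 × 25.9 = 388.5 mm·m/s
Steady-state rate R = (F_in − F_out)/L = (558 − 388.5) / 213000 m = 7.958e-04 mm/s.
R = 7.958e-04 × 3600 × 24 = 68.8 mm/day.

R ≈ 68.8 mm/day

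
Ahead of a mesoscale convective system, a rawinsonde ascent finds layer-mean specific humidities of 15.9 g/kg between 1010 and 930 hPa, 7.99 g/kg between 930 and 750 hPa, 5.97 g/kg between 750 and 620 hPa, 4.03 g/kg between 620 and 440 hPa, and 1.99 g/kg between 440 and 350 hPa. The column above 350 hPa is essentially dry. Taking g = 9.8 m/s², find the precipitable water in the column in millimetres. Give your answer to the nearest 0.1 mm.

Precipitable water is the column-integrated vapour mass per unit area: PW = (1/g) Σ q̄ Δp, with q in kg/kg and Δp in Pa (1 kg/m² of water = 1 mm).
Layer 1010–930 hPa: Δp = 80 hPa = 8000 Pa, q̄ = 0.0159 kg/kg → 0.0159 × 8000 / 9.8 = 12.98 mm
Layer 930–750 hPa: Δp = 180 hPa = 18000 Pa, q̄ = 0.00799 kg/kg → 0.00799 × 18000 / 9.8 = 14.68 mm
Layer 750–620 hPa: Δp = 130 hPa = 13000 Pa, q̄ = 0.00597 kg/kg → 0.00597 × 13000 / 9.8 = 7.92 mm
Layer 620–440 hPa: Δp = 180 hPa = 18000 Pa, q̄ = 0.00403 kg/kg → 0.00403 × 18000 / 9.8 = 7.40 mm
Layer 440–350 hPa: Δp = 90 hPa = 9000 Pa, q̄ = 0.00199 kg/kg → 0.00199 × 9000 / 9.8 = 1.83 mm
PW = 12.98 + 14.68 + 7.92 + 7.40 + 1.83 = 44.81 ≈ 44.8 mm.

PW ≈ 44.8 mm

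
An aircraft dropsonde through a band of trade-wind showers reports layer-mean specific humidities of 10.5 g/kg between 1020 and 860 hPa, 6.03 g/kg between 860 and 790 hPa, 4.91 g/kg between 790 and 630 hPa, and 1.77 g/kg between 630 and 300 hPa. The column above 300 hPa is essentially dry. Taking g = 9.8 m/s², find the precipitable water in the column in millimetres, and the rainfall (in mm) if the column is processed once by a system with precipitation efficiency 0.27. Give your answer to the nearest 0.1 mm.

PW ≈ 35.4 mm; rainfall ≈ 9.6 mm

Precipitable water is the column-integrated vapour mass per unit area: PW = (1/g) Σ q̄ Δp, with q in kg/kg and Δp in Pa (1 kg/m² of water = 1 mm).
Layer 1020–860 hPa: Δp = 160 hPa = 16000 Pa, q̄ = 0.0105 kg/kg → 0.0105 × 16000 / 9.8 = 17.14 mm
Layer 860–790 hPa: Δp = 70 hPa = 7000 Pa, q̄ = 0.00603 kg/kg → 0.00603 × 7000 / 9.8 = 4.31 mm
Layer 790–630 hPa: Δp = 160 hPa = 16000 Pa, q̄ = 0.00491 kg/kg → 0.00491 × 16000 / 9.8 = 8.02 mm
Layer 630–300 hPa: Δp = 330 hPa = 33000 Pa, q̄ = 0.00177 kg/kg → 0.00177 × 33000 / 9.8 = 5.96 mm
PW = 17.14 + 4.31 + 8.02 + 5.96 = 35.43 ≈ 35.4 mm.
Rainfall = ε × PW = 0.27 × 35.4 = 9.6 mm.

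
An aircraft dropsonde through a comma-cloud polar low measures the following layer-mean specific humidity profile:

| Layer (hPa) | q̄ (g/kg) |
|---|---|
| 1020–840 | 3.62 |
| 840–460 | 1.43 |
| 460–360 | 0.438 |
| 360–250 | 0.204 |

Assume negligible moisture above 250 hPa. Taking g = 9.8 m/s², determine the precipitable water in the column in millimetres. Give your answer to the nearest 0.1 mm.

Precipitable water is the column-integrated vapour mass per unit area: PW = (1/g) Σ q̄ Δp, with q in kg/kg and Δp in Pa (1 kg/m² of water = 1 mm).
Layer 1020–840 hPa: Δp = 180 hPa = 18000 Pa, q̄ = 0.00362 kg/kg → 0.00362 × 18000 / 9.8 = 6.65 mm
Layer 840–460 hPa: Δp = 380 hPa = 38000 Pa, q̄ = 0.00143 kg/kg → 0.00143 × 38000 / 9.8 = 5.54 mm
Layer 460–360 hPa: Δp = 100 hPa = 10000 Pa, q̄ = 0.000438 kg/kg → 0.000438 × 10000 / 9.8 = 0.45 mm
Layer 360–250 hPa: Δp = 110 hPa = 11000 Pa, q̄ = 0.000204 kg/kg → 0.000204 × 11000 / 9.8 = 0.23 mm
PW = 6.65 + 5.54 + 0.45 + 0.23 = 12.87 ≈ 12.9 mm.

PW ≈ 12.9 mm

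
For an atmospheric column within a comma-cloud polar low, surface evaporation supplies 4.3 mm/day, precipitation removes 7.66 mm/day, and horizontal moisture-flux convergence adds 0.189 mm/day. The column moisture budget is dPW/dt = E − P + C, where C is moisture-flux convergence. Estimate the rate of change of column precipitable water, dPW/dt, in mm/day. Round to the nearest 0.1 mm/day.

dPW/dt ≈ -3.2 mm/day

dPW/dt = E − P + C = 4.3 − 7.66 + (0.189) = -3.2 mm/day.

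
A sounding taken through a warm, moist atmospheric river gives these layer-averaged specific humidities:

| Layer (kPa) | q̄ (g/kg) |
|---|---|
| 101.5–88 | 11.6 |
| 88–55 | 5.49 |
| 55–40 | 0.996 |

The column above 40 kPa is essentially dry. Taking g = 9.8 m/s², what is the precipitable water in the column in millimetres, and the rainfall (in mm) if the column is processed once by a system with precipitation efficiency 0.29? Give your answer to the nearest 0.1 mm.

Precipitable water is the column-integrated vapour mass per unit area: PW = (1/g) Σ q̄ Δp, with q in kg/kg and Δp in Pa (1 kg/m² of water = 1 mm).
Layer 101.5–88 kPa: Δp = 135 hPa = 13500 Pa, q̄ = 0.0116 kg/kg → 0.0116 × 13500 / 9.8 = 15.98 mm
Layer 88–55 kPa: Δp = 330 hPa = 33000 Pa, q̄ = 0.00549 kg/kg → 0.00549 × 33000 / 9.8 = 18.49 mm
Layer 55–40 kPa: Δp = 150 hPa = 15000 Pa, q̄ = 0.000996 kg/kg → 0.000996 × 15000 / 9.8 = 1.52 mm
PW = 15.98 + 18.49 + 1.52 = 35.99 ≈ 36.0 mm.
Rainfall = ε × PW = 0.29 × 36.0 = 10.4 mm.

PW ≈ 36.0 mm; rainfall ≈ 10.4 mm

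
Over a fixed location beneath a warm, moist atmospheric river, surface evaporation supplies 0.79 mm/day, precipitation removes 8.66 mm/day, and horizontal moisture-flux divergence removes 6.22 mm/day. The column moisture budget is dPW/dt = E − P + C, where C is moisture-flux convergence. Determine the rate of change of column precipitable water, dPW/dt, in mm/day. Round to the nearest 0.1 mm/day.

dPW/dt ≈ -14.1 mm/day

dPW/dt = E − P + C = 0.79 − 8.66 + (-6.22) = -14.1 mm/day.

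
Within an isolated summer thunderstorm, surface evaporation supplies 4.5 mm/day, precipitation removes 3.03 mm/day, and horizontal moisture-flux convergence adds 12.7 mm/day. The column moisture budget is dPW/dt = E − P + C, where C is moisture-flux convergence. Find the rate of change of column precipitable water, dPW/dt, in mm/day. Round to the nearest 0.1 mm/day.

dPW/dt ≈ 14.2 mm/day

dPW/dt = E − P + C = 4.5 − 3.03 + (12.7) = 14.2 mm/day.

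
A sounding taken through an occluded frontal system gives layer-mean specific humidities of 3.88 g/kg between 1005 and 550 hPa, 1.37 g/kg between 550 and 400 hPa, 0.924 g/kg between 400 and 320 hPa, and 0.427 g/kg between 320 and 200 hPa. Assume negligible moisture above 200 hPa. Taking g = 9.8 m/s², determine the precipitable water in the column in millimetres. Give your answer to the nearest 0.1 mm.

PW ≈ 21.4 mm

Precipitable water is the column-integrated vapour mass per unit area: PW = (1/g) Σ q̄ Δp, with q in kg/kg and Δp in Pa (1 kg/m² of water = 1 mm).
Layer 1005–550 hPa: Δp = 455 hPa = 45500 Pa, q̄ = 0.00388 kg/kg → 0.00388 × 45500 / 9.8 = 18.01 mm
Layer 550–400 hPa: Δp = 150 hPa = 15000 Pa, q̄ = 0.00137 kg/kg → 0.00137 × 15000 / 9.8 = 2.10 mm
Layer 400–320 hPa: Δp = 80 hPa = 8000 Pa, q̄ = 0.000924 kg/kg → 0.000924 × 8000 / 9.8 = 0.75 mm
Layer 320–200 hPa: Δp = 120 hPa = 12000 Pa, q̄ = 0.000427 kg/kg → 0.000427 × 12000 / 9.8 = 0.52 mm
PW = 18.01 + 2.10 + 0.75 + 0.52 = 21.38 ≈ 21.4 mm.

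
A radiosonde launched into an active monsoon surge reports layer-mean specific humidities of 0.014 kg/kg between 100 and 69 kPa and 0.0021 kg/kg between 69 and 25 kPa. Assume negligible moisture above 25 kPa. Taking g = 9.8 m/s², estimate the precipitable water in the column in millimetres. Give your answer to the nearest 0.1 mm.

PW ≈ 53.7 mm

Precipitable water is the column-integrated vapour mass per unit area: PW = (1/g) Σ q̄ Δp, with q in kg/kg and Δp in Pa (1 kg/m² of water = 1 mm).
Layer 100–69 kPa: Δp = 310 hPa = 31000 Pa, q̄ = 0.014 kg/kg → 0.014 × 31000 / 9.8 = 44.29 mm
Layer 69–25 kPa: Δp = 440 hPa = 44000 Pa, q̄ = 0.0021 kg/kg → 0.0021 × 44000 / 9.8 = 9.43 mm
PW = 44.29 + 9.43 = 53.72 ≈ 53.7 mm.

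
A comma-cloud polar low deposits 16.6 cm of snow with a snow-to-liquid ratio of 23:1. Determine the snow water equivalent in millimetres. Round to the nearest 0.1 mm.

SWE = snow depth / ratio = 16.6 cm / 23 = 0.722 cm = 7.2 mm.

SWE ≈ 7.2 mm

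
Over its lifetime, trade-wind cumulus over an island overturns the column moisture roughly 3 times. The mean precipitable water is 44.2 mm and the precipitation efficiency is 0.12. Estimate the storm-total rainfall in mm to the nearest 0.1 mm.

rainfall ≈ 15.9 mm

Each cycle deposits ε × PW = 0.12 × 44.2 = 5.304 mm.
Over 3 cycles: 3 × 5.304 = 15.9 mm.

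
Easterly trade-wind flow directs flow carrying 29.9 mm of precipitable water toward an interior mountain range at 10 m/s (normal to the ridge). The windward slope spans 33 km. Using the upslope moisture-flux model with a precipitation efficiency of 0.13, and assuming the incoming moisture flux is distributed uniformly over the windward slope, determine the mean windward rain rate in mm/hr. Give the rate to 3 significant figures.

Incoming column moisture flux per unit ridge length: F = V × PW = 10 × 29.9 = 299 mm·m/s.
Spread over the 33 km slope with efficiency ε = 0.13: R = ε·F/W = 0.13 × 299 / 33000 m = 1.178e-03 mm/s.
R = 1.178e-03 × 3600 = 4.24 mm/hr.

R ≈ 4.24 mm/hr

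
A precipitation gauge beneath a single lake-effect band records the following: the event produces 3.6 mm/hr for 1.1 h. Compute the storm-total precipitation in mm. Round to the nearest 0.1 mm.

total ≈ 4.0 mm

Total = Σ Rᵢ Δtᵢ = 3.6 × 1.1
      = 3.96 = 4.0 mm.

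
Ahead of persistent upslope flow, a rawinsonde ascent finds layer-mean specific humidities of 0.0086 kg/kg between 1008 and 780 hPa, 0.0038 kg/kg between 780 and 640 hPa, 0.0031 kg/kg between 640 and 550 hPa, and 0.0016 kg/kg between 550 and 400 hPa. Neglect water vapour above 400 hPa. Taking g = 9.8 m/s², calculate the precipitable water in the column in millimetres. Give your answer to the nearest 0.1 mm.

Precipitable water is the column-integrated vapour mass per unit area: PW = (1/g) Σ q̄ Δp, with q in kg/kg and Δp in Pa (1 kg/m² of water = 1 mm).
Layer 1008–780 hPa: Δp = 228 hPa = 22800 Pa, q̄ = 0.0086 kg/kg → 0.0086 × 22800 / 9.8 = 20.01 mm
Layer 780–640 hPa: Δp = 140 hPa = 14000 Pa, q̄ = 0.0038 kg/kg → 0.0038 × 14000 / 9.8 = 5.43 mm
Layer 640–550 hPa: Δp = 90 hPa = 9000 Pa, q̄ = 0.0031 kg/kg → 0.0031 × 9000 / 9.8 = 2.85 mm
Layer 550–400 hPa: Δp = 150 hPa = 15000 Pa, q̄ = 0.0016 kg/kg → 0.0016 × 15000 / 9.8 = 2.45 mm
PW = 20.01 + 5.43 + 2.85 + 2.45 = 30.74 ≈ 30.7 mm.

PW ≈ 30.7 mm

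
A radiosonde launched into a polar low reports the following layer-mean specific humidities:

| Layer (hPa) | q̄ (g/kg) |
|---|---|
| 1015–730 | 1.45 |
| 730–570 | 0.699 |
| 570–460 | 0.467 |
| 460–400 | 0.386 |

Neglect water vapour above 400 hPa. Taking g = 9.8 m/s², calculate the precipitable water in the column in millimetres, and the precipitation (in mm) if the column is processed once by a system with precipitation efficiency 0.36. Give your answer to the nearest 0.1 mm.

PW ≈ 6.1 mm; precipitation ≈ 2.2 mm

Precipitable water is the column-integrated vapour mass per unit area: PW = (1/g) Σ q̄ Δp, with q in kg/kg and Δp in Pa (1 kg/m² of water = 1 mm).
Layer 1015–730 hPa: Δp = 285 hPa = 28500 Pa, q̄ = 0.00145 kg/kg → 0.00145 × 28500 / 9.8 = 4.22 mm
Layer 730–570 hPa: Δp = 160 hPa = 16000 Pa, q̄ = 0.000699 kg/kg → 0.000699 × 16000 / 9.8 = 1.14 mm
Layer 570–460 hPa: Δp = 110 hPa = 11000 Pa, q̄ = 0.000467 kg/kg → 0.000467 × 11000 / 9.8 = 0.52 mm
Layer 460–400 hPa: Δp = 60 hPa = 6000 Pa, q̄ = 0.000386 kg/kg → 0.000386 × 6000 / 9.8 = 0.24 mm
PW = 4.22 + 1.14 + 0.52 + 0.24 = 6.12 ≈ 6.1 mm.
Precipitation = ε × PW = 0.36 × 6.1 = 2.2 mm.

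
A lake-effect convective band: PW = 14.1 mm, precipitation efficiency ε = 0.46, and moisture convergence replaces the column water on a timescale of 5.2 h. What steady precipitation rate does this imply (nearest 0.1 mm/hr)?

Each overturning extracts ε × PW = 0.46 × 14.1 = 6.486 mm.
Rate = ε·PW / τ = 6.486 / 5.2 h = 1.2 mm/hr.

R ≈ 1.2 mm/hr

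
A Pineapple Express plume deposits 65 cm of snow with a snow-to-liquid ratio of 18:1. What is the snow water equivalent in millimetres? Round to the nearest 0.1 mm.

SWE ≈ 36.1 mm

SWE = snow depth / ratio = 65 cm / 18 = 3.611 cm = 36.1 mm.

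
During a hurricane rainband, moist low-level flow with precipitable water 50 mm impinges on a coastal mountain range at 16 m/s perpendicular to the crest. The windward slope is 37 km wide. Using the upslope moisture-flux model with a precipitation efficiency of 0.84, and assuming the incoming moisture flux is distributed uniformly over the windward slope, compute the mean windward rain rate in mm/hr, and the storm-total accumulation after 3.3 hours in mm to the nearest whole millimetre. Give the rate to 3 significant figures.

R ≈ 65.4 mm/hr; total ≈ 216 mm

Incoming column moisture flux per unit ridge length: F = V × PW = 16 × 50 = 800 mm·m/s.
Spread over the 37 km slope with efficiency ε = 0.84: R = ε·F/W = 0.84 × 800 / 37000 m = 1.816e-02 mm/s.
R = 1.816e-02 × 3600 = 65.4 mm/hr.
Over 3.3 h: total = 65.4 × 3.3 = 215.82 ≈ 216 mm.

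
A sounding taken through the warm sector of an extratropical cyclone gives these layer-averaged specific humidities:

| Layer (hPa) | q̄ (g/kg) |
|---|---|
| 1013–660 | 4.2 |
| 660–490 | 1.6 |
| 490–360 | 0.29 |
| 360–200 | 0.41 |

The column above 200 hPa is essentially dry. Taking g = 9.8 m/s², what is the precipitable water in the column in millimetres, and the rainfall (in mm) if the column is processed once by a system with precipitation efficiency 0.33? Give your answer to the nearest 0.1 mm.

PW ≈ 19.0 mm; rainfall ≈ 6.3 mm

Precipitable water is the column-integrated vapour mass per unit area: PW = (1/g) Σ q̄ Δp, with q in kg/kg and Δp in Pa (1 kg/m² of water = 1 mm).
Layer 1013–660 hPa: Δp = 353 hPa = 35300 Pa, q̄ = 0.0042 kg/kg → 0.0042 × 35300 / 9.8 = 15.13 mm
Layer 660–490 hPa: Δp = 170 hPa = 17000 Pa, q̄ = 0.0016 kg/kg → 0.0016 × 17000 / 9.8 = 2.78 mm
Layer 490–360 hPa: Δp = 130 hPa = 13000 Pa, q̄ = 0.00029 kg/kg → 0.00029 × 13000 / 9.8 = 0.38 mm
Layer 360–200 hPa: Δp = 160 hPa = 16000 Pa, q̄ = 0.00041 kg/kg → 0.00041 × 16000 / 9.8 = 0.67 mm
PW = 15.13 + 2.78 + 0.38 + 0.67 = 18.96 ≈ 19.0 mm.
Rainfall = ε × PW = 0.33 × 19.0 = 6.3 mm.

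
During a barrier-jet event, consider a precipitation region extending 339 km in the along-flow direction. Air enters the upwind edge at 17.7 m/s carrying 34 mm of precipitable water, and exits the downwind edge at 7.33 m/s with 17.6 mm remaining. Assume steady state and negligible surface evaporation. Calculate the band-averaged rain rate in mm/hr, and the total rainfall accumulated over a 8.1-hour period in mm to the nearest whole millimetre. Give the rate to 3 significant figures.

Column moisture flux per unit crosswind length is F = V × PW.
Inflow: F_in = 17.7 × 34 = 601.8 mm·m/s
Outflow: F_out = 7.33 × 17.6 = 129.008 mm·m/s
Steady-state rate R = (F_in − F_out)/L = (601.8 − 129.008) / 339000 m = 1.395e-03 mm/s.
R = 1.395e-03 × 3600 = 5.02 mm/hr.
Over 8.1 h: total = 5.02 × 8.1 = 40.662 ≈ 41 mm.

R ≈ 5.02 mm/hr; total ≈ 41 mm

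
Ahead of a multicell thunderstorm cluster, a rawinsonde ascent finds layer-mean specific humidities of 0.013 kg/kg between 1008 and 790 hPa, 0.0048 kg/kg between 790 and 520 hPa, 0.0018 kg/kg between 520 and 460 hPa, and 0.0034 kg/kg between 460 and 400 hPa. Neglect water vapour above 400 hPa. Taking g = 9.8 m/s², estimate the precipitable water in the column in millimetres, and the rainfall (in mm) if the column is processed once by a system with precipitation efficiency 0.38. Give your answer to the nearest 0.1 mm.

Precipitable water is the column-integrated vapour mass per unit area: PW = (1/g) Σ q̄ Δp, with q in kg/kg and Δp in Pa (1 kg/m² of water = 1 mm).
Layer 1008–790 hPa: Δp = 218 hPa = 21800 Pa, q̄ = 0.013 kg/kg → 0.013 × 21800 / 9.8 = 28.92 mm
Layer 790–520 hPa: Δp = 270 hPa = 27000 Pa, q̄ = 0.0048 kg/kg → 0.0048 × 27000 / 9.8 = 13.22 mm
Layer 520–460 hPa: Δp = 60 hPa = 6000 Pa, q̄ = 0.0018 kg/kg → 0.0018 × 6000 / 9.8 = 1.10 mm
Layer 460–400 hPa: Δp = 60 hPa = 6000 Pa, q̄ = 0.0034 kg/kg → 0.0034 × 6000 / 9.8 = 2.08 mm
PW = 28.92 + 13.22 + 1.10 + 2.08 = 45.32 ≈ 45.3 mm.
Rainfall = ε × PW = 0.38 × 45.3 = 17.2 mm.

PW ≈ 45.3 mm; rainfall ≈ 17.2 mm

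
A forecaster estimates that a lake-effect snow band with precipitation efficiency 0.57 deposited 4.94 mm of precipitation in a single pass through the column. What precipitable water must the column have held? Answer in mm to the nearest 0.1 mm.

PW = precipitation / ε = 4.94 / 0.57 = 8.7 mm.

PW ≈ 8.7 mm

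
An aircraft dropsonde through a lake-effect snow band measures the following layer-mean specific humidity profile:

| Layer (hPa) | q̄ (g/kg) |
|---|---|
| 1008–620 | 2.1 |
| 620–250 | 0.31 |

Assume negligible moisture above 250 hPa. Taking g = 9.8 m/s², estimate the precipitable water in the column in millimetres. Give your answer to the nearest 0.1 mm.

Precipitable water is the column-integrated vapour mass per unit area: PW = (1/g) Σ q̄ Δp, with q in kg/kg and Δp in Pa (1 kg/m² of water = 1 mm).
Layer 1008–620 hPa: Δp = 388 hPa = 38800 Pa, q̄ = 0.0021 kg/kg → 0.0021 × 38800 / 9.8 = 8.31 mm
Layer 620–250 hPa: Δp = 370 hPa = 37000 Pa, q̄ = 0.00031 kg/kg → 0.00031 × 37000 / 9.8 = 1.17 mm
PW = 8.31 + 1.17 = 9.48 ≈ 9.5 mm.

PW ≈ 9.5 mm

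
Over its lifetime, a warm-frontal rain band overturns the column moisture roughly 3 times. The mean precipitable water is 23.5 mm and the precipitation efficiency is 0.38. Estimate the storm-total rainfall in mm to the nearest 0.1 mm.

rainfall ≈ 26.8 mm

Each cycle deposits ε × PW = 0.38 × 23.5 = 8.93 mm.
Over 3 cycles: 3 × 8.93 = 26.8 mm.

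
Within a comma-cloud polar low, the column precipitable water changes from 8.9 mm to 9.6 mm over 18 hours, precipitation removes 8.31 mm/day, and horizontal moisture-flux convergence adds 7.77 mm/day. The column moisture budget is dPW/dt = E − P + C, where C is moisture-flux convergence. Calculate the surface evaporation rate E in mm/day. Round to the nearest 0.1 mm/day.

E ≈ 1.5 mm/day

dPW/dt = (9.6 − 8.9) mm / (18/24 day) = +0.933 mm/day.
E = dPW/dt + P − C = (+0.933) + 8.31 − (7.77) = 1.5 mm/day.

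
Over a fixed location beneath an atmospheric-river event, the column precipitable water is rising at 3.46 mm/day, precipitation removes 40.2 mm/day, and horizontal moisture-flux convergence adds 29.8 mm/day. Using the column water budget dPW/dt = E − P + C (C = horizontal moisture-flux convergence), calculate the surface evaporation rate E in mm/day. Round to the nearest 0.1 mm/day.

E ≈ 13.9 mm/day

dPW/dt = +3.46 mm/day.
E = dPW/dt + P − C = (+3.46) + 40.2 − (29.8) = 13.9 mm/day.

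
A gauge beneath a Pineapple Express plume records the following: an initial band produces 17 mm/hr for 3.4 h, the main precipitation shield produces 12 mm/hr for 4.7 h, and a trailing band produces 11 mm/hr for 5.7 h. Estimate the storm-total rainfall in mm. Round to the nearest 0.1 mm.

Total = Σ Rᵢ Δtᵢ = 17 × 3.4 + 12 × 4.7 + 11 × 5.7
      = 57.8 + 56.4 + 62.7 = 176.9 mm.

total ≈ 176.9 mm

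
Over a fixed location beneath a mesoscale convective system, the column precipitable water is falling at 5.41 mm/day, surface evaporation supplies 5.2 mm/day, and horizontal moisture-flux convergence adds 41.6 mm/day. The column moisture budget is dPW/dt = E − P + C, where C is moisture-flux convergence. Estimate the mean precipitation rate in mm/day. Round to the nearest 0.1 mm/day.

P ≈ 52.2 mm/day

dPW/dt = -5.41 mm/day.
P = E + C − dPW/dt = 5.2 + (41.6) − (-5.41) = 52.2 mm/day.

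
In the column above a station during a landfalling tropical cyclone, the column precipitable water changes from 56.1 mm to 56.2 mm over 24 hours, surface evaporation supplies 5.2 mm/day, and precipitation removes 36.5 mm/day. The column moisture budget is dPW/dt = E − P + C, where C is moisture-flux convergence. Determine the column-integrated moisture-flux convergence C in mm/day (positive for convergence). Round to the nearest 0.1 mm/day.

dPW/dt = (56.2 − 56.1) mm / (24/24 day) = +0.100 mm/day.
C = dPW/dt − E + P = (+0.100) − 5.2 + 36.5 = 31.4 mm/day.

C ≈ 31.4 mm/day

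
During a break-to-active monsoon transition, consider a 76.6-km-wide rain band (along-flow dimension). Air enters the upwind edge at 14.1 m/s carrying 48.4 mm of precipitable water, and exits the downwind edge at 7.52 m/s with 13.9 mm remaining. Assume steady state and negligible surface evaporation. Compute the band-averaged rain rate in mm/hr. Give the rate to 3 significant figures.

Column moisture flux per unit crosswind length is F = V × PW.
Inflow: F_in = 14.1 × 48.4 = 682.44 mm·m/s
Outflow: F_out = 7.52 × 13.9 = 104.528 mm·m/s
Steady-state rate R = (F_in − F_out)/L = (682.44 − 104.528) / 76600 m = 7.545e-03 mm/s.
R = 7.545e-03 × 3600 = 27.2 mm/hr.

R ≈ 27.2 mm/hr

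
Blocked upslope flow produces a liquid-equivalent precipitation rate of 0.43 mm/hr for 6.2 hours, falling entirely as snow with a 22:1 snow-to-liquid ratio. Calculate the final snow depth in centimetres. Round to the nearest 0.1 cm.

Liquid-equivalent depth = 0.43 × 6.2 = 2.666 mm.
Snow depth = 2.666 mm × 22 = 58.652 mm = 5.9 cm.

snow depth ≈ 5.9 cm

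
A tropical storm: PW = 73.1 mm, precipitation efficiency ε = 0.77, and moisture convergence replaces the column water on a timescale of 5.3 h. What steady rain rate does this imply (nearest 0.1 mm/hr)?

R ≈ 10.6 mm/hr

Each overturning extracts ε × PW = 0.77 × 73.1 = 56.287 mm.
Rate = ε·PW / τ = 56.287 / 5.3 h = 10.6 mm/hr.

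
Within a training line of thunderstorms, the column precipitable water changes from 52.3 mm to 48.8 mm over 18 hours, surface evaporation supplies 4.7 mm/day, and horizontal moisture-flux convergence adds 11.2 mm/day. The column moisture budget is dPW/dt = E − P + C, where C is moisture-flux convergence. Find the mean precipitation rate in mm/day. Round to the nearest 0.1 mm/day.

P ≈ 20.6 mm/day

dPW/dt = (48.8 − 52.3) mm / (18/24 day) = -4.667 mm/day.
P = E + C − dPW/dt = 4.7 + (11.2) − (-4.667) = 20.6 mm/day.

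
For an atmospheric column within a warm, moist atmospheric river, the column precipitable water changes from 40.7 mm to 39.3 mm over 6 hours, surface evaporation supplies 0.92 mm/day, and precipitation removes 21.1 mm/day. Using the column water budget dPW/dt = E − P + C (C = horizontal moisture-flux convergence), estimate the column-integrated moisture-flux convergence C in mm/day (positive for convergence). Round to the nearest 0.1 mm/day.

C ≈ 14.6 mm/day

dPW/dt = (39.3 − 40.7) mm / (6/24 day) = -5.600 mm/day.
C = dPW/dt − E + P = (-5.600) − 0.92 + 21.1 = 14.6 mm/day.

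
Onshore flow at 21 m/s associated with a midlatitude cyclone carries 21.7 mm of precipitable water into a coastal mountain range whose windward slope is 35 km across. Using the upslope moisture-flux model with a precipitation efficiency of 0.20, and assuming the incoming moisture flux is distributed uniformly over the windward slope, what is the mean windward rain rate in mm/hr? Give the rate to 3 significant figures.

Incoming column moisture flux per unit ridge length: F = V × PW = 21 × 21.7 = 455.7 mm·m/s.
Spread over the 35 km slope with efficiency ε = 0.20: R = ε·F/W = 0.20 × 455.7 / 35000 m = 2.604e-03 mm/s.
R = 2.604e-03 × 3600 = 9.37 mm/hr.

R ≈ 9.37 mm/hr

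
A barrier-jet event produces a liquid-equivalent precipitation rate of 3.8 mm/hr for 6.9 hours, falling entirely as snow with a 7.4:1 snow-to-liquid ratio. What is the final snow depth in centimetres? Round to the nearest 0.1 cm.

Liquid-equivalent depth = 3.8 × 6.9 = 26.22 mm.
Snow depth = 26.22 mm × 7.4 = 194.028 mm = 19.4 cm.

snow depth ≈ 19.4 cm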